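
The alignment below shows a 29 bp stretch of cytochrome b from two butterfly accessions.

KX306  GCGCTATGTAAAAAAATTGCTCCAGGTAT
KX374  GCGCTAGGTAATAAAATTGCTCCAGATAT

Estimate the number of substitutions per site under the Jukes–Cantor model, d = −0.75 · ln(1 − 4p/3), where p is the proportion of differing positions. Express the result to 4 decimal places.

Mismatches occur at site 7 (T→G), site 12 (A→T), site 26 (G→A).
p = 3/29 = 0.103448.
d = −0.75 · ln(1 − (4/3)·0.103448) = −0.75 · ln(0.862069) = −0.75 · (-0.148420) = 0.1113.

0.1113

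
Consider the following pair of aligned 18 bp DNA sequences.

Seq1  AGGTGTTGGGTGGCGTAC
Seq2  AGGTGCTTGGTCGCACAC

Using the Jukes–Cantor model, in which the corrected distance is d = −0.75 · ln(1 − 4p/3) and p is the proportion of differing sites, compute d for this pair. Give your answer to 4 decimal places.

0.3470

The sequences differ at positions 6 (T/C), 8 (G/T), 12 (G/C), 15 (G/A), 16 (T/C).
p = 5/18 = 0.277778.
d = −0.75 · ln(1 − (4/3)·0.277778) = −0.75 · ln(0.629629) = −0.75 · (-0.462625) = 0.3470.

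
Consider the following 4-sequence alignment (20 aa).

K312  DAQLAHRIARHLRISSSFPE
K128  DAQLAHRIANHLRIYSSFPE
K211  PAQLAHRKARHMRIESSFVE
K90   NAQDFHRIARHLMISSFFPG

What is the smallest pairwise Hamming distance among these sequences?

2

Pairwise Hamming distances:
  K312 vs K128: 2
  K312 vs K211: 5
  K312 vs K90: 6
  K128 vs K211: 6
  K128 vs K90: 8
  K211 vs K90: 10
The smallest is 2, between K312 and K128.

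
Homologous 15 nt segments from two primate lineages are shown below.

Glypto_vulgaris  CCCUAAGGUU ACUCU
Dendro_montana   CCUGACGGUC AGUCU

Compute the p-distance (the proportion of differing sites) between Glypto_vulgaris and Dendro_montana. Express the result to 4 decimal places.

0.3333

Differing sites — 3:C/U; 4:U/G; 6:A/C; 10:U/C; 12:C/G.
There are 5 differences over 15 sites, so p = 5/15 = 0.3333.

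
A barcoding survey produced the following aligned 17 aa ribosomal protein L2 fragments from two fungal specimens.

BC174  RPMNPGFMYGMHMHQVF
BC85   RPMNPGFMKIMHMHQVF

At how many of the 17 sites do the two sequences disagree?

Differing sites — 9:Y/K; 10:G/I.
That gives 2 mismatches out of 17 aligned sites, so the Hamming distance is 2.

2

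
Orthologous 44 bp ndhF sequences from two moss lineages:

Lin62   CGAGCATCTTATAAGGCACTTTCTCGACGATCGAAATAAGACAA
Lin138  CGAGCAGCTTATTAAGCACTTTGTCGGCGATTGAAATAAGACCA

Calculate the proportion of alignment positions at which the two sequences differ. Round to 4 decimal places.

0.1591

The sequences differ at positions 7 (T/G), 13 (A/T), 15 (G/A), 23 (C/G), 27 (A/G), 32 (C/T), 43 (A/C).
There are 7 differences over 44 sites, so p = 7/44 = 0.1591.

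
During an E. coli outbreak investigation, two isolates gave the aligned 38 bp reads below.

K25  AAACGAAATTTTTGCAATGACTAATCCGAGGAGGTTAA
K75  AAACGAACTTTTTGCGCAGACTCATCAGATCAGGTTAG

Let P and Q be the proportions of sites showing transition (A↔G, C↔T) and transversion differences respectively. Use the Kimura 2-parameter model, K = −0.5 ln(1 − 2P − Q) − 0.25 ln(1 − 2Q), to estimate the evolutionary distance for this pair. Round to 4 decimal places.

0.2858

The sequences differ at positions 8 (A/C, transversion), 16 (A/G, transition), 17 (A/C, transversion), 18 (T/A, transversion), 23 (A/C, transversion), 27 (C/A, transversion), 30 (G/T, transversion), 31 (G/C, transversion), 38 (A/G, transition).
Of the 9 differences, 2 transitions and 7 transversions over 38 sites: P = 2/38 = 0.052632, Q = 7/38 = 0.184211.
d = −0.5·ln(0.710525) − 0.25·ln(0.631578) = −0.5·(-0.341751) − 0.25·(-0.459534) = 0.2858.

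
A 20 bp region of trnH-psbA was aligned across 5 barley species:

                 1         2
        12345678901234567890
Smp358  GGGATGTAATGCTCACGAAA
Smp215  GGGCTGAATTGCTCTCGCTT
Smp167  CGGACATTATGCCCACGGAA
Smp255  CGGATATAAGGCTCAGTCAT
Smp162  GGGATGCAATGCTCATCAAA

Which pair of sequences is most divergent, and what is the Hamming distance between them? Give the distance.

Pairwise Hamming distances:
  Smp358 vs Smp215: 7
  Smp358 vs Smp167: 6
  Smp358 vs Smp255: 7
  Smp358 vs Smp162: 3
  Smp215 vs Smp167: 12
  Smp215 vs Smp255: 10
  Smp215 vs Smp162: 9
  Smp167 vs Smp255: 8
  Smp167 vs Smp162: 9
  Smp255 vs Smp162: 8
The largest is 12, between Smp215 and Smp167.

12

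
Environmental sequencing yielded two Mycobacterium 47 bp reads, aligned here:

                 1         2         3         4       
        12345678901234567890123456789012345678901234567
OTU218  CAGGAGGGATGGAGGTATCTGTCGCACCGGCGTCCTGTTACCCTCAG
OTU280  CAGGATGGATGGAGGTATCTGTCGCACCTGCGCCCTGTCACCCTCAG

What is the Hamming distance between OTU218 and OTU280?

Differing sites — 6:G/T; 29:G/T; 33:T/C; 39:T/C.
That gives 4 mismatches out of 47 aligned sites, so the Hamming distance is 4.

4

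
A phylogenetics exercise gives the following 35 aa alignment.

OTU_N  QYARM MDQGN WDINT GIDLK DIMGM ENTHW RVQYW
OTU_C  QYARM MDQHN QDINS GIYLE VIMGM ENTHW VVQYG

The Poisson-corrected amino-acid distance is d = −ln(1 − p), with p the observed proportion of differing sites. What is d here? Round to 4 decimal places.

Differing sites — 9:G/H; 11:W/Q; 15:T/S; 18:D/Y; 20:K/E; 21:D/V; 31:R/V; 35:W/G.
p = 8/35 = 0.228571.
d = −ln(1 − 0.228571) = −ln(0.771429) = 0.2595.

0.2595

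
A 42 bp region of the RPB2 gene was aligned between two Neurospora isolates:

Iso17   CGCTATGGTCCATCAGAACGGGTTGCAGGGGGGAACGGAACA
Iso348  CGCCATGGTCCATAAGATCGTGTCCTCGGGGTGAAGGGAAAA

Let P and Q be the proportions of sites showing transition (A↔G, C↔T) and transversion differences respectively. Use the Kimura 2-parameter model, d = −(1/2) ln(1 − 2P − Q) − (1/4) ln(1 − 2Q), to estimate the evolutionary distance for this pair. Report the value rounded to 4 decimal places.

0.3226

Differing sites — 4:T/C (Ti); 14:C/A (Tv); 18:A/T (Tv); 21:G/T (Tv); 24:T/C (Ti); 25:G/C (Tv); 26:C/T (Ti); 27:A/C (Tv); 32:G/T (Tv); 36:C/G (Tv); 41:C/A (Tv).
Of the 11 differences, 3 transitions and 8 transversions over 42 sites: P = 3/42 = 0.071429, Q = 8/42 = 0.190476.
d = −0.5·ln(0.666666) − 0.25·ln(0.619048) = −0.5·(-0.405466) − 0.25·(-0.479572) = 0.3226.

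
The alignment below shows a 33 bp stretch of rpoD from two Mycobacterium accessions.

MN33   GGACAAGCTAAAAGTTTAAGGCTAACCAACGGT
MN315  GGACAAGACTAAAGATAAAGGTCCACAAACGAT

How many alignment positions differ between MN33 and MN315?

10

The sequences differ at positions 8 (C/A), 9 (T/C), 10 (A/T), 15 (T/A), 17 (T/A), 22 (C/T), 23 (T/C), 24 (A/C), 27 (C/A), 32 (G/A).
That gives 10 mismatches out of 33 aligned sites, so the Hamming distance is 10.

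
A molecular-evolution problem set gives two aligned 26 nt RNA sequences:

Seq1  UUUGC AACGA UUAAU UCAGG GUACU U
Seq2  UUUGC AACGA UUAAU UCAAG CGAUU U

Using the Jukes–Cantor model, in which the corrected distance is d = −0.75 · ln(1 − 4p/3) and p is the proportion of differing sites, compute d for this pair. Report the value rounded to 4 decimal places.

0.1722

The sequences differ at positions 19 (G/A), 21 (G/C), 22 (U/G), 24 (C/U).
p = 4/26 = 0.153846.
d = −0.75 · ln(1 − (4/3)·0.153846) = −0.75 · ln(0.794872) = −0.75 · (-0.229574) = 0.1722.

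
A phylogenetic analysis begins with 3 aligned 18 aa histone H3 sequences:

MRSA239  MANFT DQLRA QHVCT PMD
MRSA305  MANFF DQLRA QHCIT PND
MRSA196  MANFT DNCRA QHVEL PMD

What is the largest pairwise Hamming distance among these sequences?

7

Pairwise Hamming distances:
  MRSA239 vs MRSA305: 4
  MRSA239 vs MRSA196: 4
  MRSA305 vs MRSA196: 7
The largest is 7, between MRSA305 and MRSA196.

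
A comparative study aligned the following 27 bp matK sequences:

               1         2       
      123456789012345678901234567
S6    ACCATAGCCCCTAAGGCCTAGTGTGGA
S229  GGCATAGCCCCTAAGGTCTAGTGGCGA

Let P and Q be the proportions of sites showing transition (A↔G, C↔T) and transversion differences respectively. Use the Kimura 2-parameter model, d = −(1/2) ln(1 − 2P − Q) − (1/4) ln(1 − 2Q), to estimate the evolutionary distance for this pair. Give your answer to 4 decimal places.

0.2129

Differing sites — 1:A/G (Ti); 2:C/G (Tv); 17:C/T (Ti); 24:T/G (Tv); 25:G/C (Tv).
Of the 5 differences, 2 transitions and 3 transversions over 27 sites: P = 2/27 = 0.074074, Q = 3/27 = 0.111111.
d = −0.5·ln(0.740741) − 0.25·ln(0.777778) = −0.5·(-0.300104) − 0.25·(-0.251314) = 0.2129.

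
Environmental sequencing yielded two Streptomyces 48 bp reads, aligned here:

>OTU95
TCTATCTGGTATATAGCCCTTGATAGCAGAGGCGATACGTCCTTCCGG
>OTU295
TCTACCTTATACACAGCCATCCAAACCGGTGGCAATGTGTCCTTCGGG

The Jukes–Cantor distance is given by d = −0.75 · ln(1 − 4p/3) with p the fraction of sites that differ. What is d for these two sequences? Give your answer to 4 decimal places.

0.4408

Differing sites — 5:T/C; 8:G/T; 9:G/A; 12:T/C; 14:T/C; 19:C/A; 21:T/C; 22:G/C; 24:T/A; 26:G/C; 28:A/G; 30:A/T; 34:G/A; 37:A/G; 38:C/T; 46:C/G.
p = 16/48 = 0.333333.
d = −0.75 · ln(1 − (4/3)·0.333333) = −0.75 · ln(0.555556) = −0.75 · (-0.587786) = 0.4408.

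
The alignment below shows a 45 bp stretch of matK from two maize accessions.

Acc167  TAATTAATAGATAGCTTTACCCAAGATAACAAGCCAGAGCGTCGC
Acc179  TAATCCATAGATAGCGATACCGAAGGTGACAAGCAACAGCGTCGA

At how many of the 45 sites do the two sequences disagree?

The sequences differ at positions 5 (T/C), 6 (A/C), 16 (T/G), 17 (T/A), 22 (C/G), 26 (A/G), 28 (A/G), 35 (C/A), 37 (G/C), 45 (C/A).
That gives 10 mismatches out of 45 aligned sites, so the Hamming distance is 10.

10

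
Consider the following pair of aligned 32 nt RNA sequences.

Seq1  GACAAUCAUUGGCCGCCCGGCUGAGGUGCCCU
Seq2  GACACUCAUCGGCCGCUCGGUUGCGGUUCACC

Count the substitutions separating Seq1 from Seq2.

8

Differing sites — 5:A/C; 10:U/C; 17:C/U; 21:C/U; 24:A/C; 28:G/U; 30:C/A; 32:U/C.
That gives 8 mismatches out of 32 aligned sites, so the Hamming distance is 8.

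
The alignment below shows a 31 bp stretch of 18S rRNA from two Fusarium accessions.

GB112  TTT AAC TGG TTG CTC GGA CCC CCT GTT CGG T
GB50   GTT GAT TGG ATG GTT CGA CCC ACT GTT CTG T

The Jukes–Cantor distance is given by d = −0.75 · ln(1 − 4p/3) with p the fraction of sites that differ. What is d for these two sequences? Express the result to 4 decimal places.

0.3672

Differing sites — 1:T/G; 4:A/G; 6:C/T; 10:T/A; 13:C/G; 15:C/T; 16:G/C; 22:C/A; 29:G/T.
p = 9/31 = 0.290323.
d = −0.75 · ln(1 − (4/3)·0.290323) = −0.75 · ln(0.612903) = −0.75 · (-0.489549) = 0.3672.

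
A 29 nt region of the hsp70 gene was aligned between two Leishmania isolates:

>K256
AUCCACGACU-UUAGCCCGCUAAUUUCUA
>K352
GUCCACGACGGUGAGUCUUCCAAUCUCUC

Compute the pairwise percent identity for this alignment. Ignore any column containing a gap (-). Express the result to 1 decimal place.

Excluding the 1 gap column leaves 28 comparable sites.
Differing sites — 1:A/G; 10:U/G; 13:U/G; 16:C/U; 18:C/U; 19:G/U; 21:U/C; 25:U/C; 29:A/C.
19 of the 28 comparable sites match, so the percent identity is 19/28 × 100 = 67.9%.

67.9%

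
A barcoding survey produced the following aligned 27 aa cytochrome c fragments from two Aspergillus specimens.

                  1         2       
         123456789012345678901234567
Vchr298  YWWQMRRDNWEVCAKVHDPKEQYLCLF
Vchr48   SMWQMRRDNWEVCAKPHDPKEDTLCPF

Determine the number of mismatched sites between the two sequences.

6

Mismatches occur at site 1 (Y↔S), site 2 (W↔M), site 16 (V↔P), site 22 (Q↔D), site 23 (Y↔T), site 26 (L↔P).
That gives 6 mismatches out of 27 aligned sites, so the Hamming distance is 6.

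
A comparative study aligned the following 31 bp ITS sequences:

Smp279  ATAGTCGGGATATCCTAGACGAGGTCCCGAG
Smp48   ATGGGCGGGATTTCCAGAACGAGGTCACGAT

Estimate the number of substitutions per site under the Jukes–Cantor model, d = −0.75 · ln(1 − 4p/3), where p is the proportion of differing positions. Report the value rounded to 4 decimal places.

0.3163

Differing sites — 3:A/G; 5:T/G; 12:A/T; 16:T/A; 17:A/G; 18:G/A; 27:C/A; 31:G/T.
p = 8/31 = 0.258065.
d = −0.75 · ln(1 − (4/3)·0.258065) = −0.75 · ln(0.655913) = −0.75 · (-0.421727) = 0.3163.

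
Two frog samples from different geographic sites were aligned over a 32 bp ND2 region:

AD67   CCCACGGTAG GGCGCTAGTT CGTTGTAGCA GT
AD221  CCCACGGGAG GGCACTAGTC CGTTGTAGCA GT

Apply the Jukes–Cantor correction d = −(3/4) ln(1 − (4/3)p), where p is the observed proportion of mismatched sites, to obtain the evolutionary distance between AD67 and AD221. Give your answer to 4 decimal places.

Differing sites — 8:T/G; 14:G/A; 20:T/C.
p = 3/32 = 0.093750.
d = −0.75 · ln(1 − (4/3)·0.093750) = −0.75 · ln(0.875000) = −0.75 · (-0.133531) = 0.1001.

0.1001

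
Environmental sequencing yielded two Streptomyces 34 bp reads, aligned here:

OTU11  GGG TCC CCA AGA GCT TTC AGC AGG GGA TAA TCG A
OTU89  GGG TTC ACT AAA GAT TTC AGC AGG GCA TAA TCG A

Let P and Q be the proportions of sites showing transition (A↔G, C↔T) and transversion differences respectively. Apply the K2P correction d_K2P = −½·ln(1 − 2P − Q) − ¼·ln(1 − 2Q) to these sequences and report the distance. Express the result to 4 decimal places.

Mismatches occur at site 5 (C/T, transition), site 7 (C/A, transversion), site 9 (A/T, transversion), site 11 (G/A, transition), site 14 (C/A, transversion), site 26 (G/C, transversion).
Of the 6 differences, 2 transitions and 4 transversions over 34 sites: P = 2/34 = 0.058824, Q = 4/34 = 0.117647.
d = −0.5·ln(0.764705) − 0.25·ln(0.764706) = −0.5·(-0.268265) − 0.25·(-0.268264) = 0.2012.

0.2012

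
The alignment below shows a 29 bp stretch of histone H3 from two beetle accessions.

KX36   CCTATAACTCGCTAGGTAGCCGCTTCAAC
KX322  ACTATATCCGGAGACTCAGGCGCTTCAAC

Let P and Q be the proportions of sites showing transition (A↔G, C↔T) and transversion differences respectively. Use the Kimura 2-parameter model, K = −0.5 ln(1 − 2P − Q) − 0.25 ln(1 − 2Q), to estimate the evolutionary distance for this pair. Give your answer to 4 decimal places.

Mismatches occur at site 1 (C/A, transversion), site 7 (A/T, transversion), site 9 (T/C, transition), site 10 (C/G, transversion), site 12 (C/A, transversion), site 13 (T/G, transversion), site 15 (G/C, transversion), site 16 (G/T, transversion), site 17 (T/C, transition), site 20 (C/G, transversion).
Of the 10 differences, 2 transitions and 8 transversions over 29 sites: P = 2/29 = 0.068966, Q = 8/29 = 0.275862.
d = −0.5·ln(0.586206) − 0.25·ln(0.448276) = −0.5·(-0.534084) − 0.25·(-0.802346) = 0.4676.

0.4676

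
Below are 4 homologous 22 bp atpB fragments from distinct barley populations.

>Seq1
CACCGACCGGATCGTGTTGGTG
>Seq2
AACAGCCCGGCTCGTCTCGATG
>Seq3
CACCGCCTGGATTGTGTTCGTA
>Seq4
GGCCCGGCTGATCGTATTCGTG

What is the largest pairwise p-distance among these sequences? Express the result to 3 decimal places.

Pairwise Hamming distances:
  Seq1 vs Seq2: 7
  Seq1 vs Seq3: 5
  Seq1 vs Seq4: 8
  Seq2 vs Seq3: 10
  Seq2 vs Seq4: 12
  Seq3 vs Seq4: 10
The largest is 12 mismatches, between Seq2 and Seq4; p = 12/22 = 0.545.

0.545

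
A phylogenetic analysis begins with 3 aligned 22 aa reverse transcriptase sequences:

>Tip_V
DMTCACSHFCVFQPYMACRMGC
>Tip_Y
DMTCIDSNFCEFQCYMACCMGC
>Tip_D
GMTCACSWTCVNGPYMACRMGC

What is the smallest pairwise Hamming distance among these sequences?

Pairwise Hamming distances:
  Tip_V vs Tip_Y: 6
  Tip_V vs Tip_D: 5
  Tip_Y vs Tip_D: 10
The smallest is 5, between Tip_V and Tip_D.

5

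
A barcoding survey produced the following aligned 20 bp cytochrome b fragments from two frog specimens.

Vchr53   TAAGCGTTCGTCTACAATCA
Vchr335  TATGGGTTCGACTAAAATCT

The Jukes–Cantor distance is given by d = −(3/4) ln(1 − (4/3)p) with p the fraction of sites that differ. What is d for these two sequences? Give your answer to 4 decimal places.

0.3041

Mismatches occur at site 3 (A/T), site 5 (C/G), site 11 (T/A), site 15 (C/A), site 20 (A/T).
p = 5/20 = 0.250000.
d = −0.75 · ln(1 − (4/3)·0.250000) = −0.75 · ln(0.666667) = −0.75 · (-0.405465) = 0.3041.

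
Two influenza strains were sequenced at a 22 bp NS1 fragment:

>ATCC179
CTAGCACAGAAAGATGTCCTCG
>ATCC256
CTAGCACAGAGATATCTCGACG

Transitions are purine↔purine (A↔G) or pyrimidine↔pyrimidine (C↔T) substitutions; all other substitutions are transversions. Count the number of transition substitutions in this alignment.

Mismatches occur at site 11 (A↔G, transition), site 13 (G↔T, transversion), site 16 (G↔C, transversion), site 19 (C↔G, transversion), site 20 (T↔A, transversion).
Of the 5 differences, 1 transition and 4 transversions, so the answer is 1.

1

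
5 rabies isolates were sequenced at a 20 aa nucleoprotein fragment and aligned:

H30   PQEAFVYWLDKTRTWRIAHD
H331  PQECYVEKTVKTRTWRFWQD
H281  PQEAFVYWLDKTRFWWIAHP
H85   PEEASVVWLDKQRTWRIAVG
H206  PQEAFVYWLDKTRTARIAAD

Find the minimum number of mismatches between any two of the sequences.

2

Pairwise Hamming distances:
  H30 vs H331: 9
  H30 vs H281: 3
  H30 vs H85: 6
  H30 vs H206: 2
  H331 vs H281: 12
  H331 vs H85: 12
  H331 vs H206: 10
  H281 vs H85: 8
  H281 vs H206: 5
  H85 vs H206: 7
The smallest is 2, between H30 and H206.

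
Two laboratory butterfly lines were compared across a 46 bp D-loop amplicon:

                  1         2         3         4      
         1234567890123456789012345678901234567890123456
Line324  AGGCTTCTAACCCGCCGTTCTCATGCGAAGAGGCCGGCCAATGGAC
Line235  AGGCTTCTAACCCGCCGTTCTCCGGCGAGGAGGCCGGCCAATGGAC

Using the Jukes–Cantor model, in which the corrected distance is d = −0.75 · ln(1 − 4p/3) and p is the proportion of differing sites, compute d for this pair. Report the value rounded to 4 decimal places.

0.0682

Differing sites — 23:A/C; 24:T/G; 29:A/G.
p = 3/46 = 0.065217.
d = −0.75 · ln(1 − (4/3)·0.065217) = −0.75 · ln(0.913044) = −0.75 · (-0.090971) = 0.0682.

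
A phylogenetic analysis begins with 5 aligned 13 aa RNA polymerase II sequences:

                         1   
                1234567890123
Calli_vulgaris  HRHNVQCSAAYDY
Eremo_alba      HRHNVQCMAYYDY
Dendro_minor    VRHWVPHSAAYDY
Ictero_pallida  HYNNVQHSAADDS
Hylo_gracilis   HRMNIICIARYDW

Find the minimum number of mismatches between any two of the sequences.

2

Pairwise Hamming distances:
  Calli_vulgaris vs Eremo_alba: 2
  Calli_vulgaris vs Dendro_minor: 4
  Calli_vulgaris vs Ictero_pallida: 5
  Calli_vulgaris vs Hylo_gracilis: 6
  Eremo_alba vs Dendro_minor: 6
  Eremo_alba vs Ictero_pallida: 7
  Eremo_alba vs Hylo_gracilis: 6
  Dendro_minor vs Ictero_pallida: 7
  Dendro_minor vs Hylo_gracilis: 9
  Ictero_pallida vs Hylo_gracilis: 9
The smallest is 2, between Calli_vulgaris and Eremo_alba.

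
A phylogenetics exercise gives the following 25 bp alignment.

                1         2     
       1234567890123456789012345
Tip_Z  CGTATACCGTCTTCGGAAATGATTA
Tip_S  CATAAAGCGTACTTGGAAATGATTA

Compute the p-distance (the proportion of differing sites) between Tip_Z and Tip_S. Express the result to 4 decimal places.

0.2400

Mismatches occur at site 2 (G/A), site 5 (T/A), site 7 (C/G), site 11 (C/A), site 12 (T/C), site 14 (C/T).
There are 6 differences over 25 sites, so p = 6/25 = 0.2400.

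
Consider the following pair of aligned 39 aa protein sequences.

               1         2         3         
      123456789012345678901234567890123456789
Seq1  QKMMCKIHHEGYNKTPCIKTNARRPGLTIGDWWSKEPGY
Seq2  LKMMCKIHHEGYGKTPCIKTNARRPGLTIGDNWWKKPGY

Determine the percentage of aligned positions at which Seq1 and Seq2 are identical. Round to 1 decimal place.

The sequences differ at positions 1 (Q/L), 13 (N/G), 32 (W/N), 34 (S/W), 36 (E/K).
34 of the 39 sites match, so the percent identity is 34/39 × 100 = 87.2%.

87.2%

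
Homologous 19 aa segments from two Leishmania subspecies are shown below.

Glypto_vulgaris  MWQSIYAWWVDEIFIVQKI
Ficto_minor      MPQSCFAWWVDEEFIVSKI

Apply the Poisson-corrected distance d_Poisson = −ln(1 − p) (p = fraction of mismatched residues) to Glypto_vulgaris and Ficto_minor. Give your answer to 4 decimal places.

0.3054

Differing sites — 2:W/P; 5:I/C; 6:Y/F; 13:I/E; 17:Q/S.
p = 5/19 = 0.263158.
d = −ln(1 − 0.263158) = −ln(0.736842) = 0.3054.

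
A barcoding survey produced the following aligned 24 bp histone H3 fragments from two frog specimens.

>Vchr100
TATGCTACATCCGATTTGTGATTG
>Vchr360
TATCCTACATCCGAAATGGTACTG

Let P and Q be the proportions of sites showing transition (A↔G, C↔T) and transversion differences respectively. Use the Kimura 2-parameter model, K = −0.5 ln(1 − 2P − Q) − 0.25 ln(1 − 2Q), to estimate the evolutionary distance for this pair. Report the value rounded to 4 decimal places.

0.3072

Mismatches occur at site 4 (G/C, transversion), site 15 (T/A, transversion), site 16 (T/A, transversion), site 19 (T/G, transversion), site 20 (G/T, transversion), site 22 (T/C, transition).
Of the 6 differences, 1 transition and 5 transversions over 24 sites: P = 1/24 = 0.041667, Q = 5/24 = 0.208333.
d = −0.5·ln(0.708333) − 0.25·ln(0.583334) = −0.5·(-0.344841) − 0.25·(-0.538995) = 0.3072.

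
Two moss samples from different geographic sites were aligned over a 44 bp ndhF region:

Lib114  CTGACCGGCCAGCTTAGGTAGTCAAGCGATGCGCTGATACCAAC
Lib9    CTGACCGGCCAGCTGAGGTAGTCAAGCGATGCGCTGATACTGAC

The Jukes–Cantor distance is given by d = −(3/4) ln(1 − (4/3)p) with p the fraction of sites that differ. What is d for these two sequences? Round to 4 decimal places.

The sequences differ at positions 15 (T/G), 41 (C/T), 42 (A/G).
p = 3/44 = 0.068182.
d = −0.75 · ln(1 − (4/3)·0.068182) = −0.75 · ln(0.909091) = −0.75 · (-0.095310) = 0.0715.

0.0715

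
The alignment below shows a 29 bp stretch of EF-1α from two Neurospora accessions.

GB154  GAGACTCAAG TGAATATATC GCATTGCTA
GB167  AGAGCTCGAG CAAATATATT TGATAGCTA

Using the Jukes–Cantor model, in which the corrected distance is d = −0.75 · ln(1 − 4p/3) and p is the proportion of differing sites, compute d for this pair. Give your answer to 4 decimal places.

0.5285

Mismatches occur at site 1 (G→A), site 2 (A→G), site 3 (G→A), site 4 (A→G), site 8 (A→G), site 11 (T→C), site 12 (G→A), site 20 (C→T), site 21 (G→T), site 22 (C→G), site 25 (T→A).
p = 11/29 = 0.379310.
d = −0.75 · ln(1 − (4/3)·0.379310) = −0.75 · ln(0.494253) = −0.75 · (-0.704708) = 0.5285.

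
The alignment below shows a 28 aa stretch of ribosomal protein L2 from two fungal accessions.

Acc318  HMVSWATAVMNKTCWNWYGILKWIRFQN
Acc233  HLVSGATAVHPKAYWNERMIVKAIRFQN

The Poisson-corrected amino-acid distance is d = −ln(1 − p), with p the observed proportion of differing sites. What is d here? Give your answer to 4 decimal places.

Differing sites — 2:M/L; 5:W/G; 10:M/H; 11:N/P; 13:T/A; 14:C/Y; 17:W/E; 18:Y/R; 19:G/M; 21:L/V; 23:W/A.
p = 11/28 = 0.392857.
d = −ln(1 − 0.392857) = −ln(0.607143) = 0.4990.

0.4990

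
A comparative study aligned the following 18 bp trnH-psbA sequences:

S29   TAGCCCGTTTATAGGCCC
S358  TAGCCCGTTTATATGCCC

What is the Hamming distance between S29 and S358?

A single mismatch occurs at site 14 (G→T).
That gives 1 mismatch out of 18 aligned sites, so the Hamming distance is 1.

1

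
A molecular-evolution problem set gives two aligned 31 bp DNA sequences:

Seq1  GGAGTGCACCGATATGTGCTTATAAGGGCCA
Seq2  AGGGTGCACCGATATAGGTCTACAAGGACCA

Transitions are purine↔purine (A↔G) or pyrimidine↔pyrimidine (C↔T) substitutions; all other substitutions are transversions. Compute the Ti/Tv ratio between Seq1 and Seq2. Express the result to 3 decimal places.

Mismatches occur at site 1 (G/A, transition), site 3 (A/G, transition), site 16 (G/A, transition), site 17 (T/G, transversion), site 19 (C/T, transition), site 20 (T/C, transition), site 23 (T/C, transition), site 28 (G/A, transition).
Of the 8 differences, 7 transitions and 1 transversion, so Ti/Tv = 7/1 = 7.000.

7.000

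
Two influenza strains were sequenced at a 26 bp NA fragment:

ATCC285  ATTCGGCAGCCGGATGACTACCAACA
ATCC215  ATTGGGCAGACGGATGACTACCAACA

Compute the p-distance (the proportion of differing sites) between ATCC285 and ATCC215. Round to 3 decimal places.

0.077

The sequences differ at positions 4 (C/G), 10 (C/A).
There are 2 differences over 26 sites, so p = 2/26 = 0.077.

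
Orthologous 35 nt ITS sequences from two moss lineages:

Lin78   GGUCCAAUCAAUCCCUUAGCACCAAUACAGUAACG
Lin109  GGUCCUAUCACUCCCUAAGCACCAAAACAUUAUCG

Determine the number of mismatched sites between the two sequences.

Differing sites — 6:A/U; 11:A/C; 17:U/A; 26:U/A; 30:G/U; 33:A/U.
That gives 6 mismatches out of 35 aligned sites, so the Hamming distance is 6.

6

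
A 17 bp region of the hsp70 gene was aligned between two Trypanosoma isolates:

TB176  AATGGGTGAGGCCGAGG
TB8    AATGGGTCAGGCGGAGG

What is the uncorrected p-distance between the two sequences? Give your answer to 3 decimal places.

0.118

Differing sites — 8:G/C; 13:C/G.
There are 2 differences over 17 sites, so p = 2/17 = 0.118.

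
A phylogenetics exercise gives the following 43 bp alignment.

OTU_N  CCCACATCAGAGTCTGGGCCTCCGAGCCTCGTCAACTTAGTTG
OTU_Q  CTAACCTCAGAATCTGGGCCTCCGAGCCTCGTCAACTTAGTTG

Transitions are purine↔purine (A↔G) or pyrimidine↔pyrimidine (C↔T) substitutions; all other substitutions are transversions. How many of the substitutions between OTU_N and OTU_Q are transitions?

The sequences differ at positions 2 (C/T, transition), 3 (C/A, transversion), 6 (A/C, transversion), 12 (G/A, transition).
Of the 4 differences, 2 transitions and 2 transversions, so the answer is 2.

2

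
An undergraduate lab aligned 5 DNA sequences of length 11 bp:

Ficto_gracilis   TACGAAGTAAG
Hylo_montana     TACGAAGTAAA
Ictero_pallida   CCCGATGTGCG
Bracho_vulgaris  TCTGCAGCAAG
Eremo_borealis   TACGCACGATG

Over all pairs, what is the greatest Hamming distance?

Pairwise Hamming distances:
  Ficto_gracilis vs Hylo_montana: 1
  Ficto_gracilis vs Ictero_pallida: 5
  Ficto_gracilis vs Bracho_vulgaris: 4
  Ficto_gracilis vs Eremo_borealis: 4
  Hylo_montana vs Ictero_pallida: 6
  Hylo_montana vs Bracho_vulgaris: 5
  Hylo_montana vs Eremo_borealis: 5
  Ictero_pallida vs Bracho_vulgaris: 7
  Ictero_pallida vs Eremo_borealis: 8
  Bracho_vulgaris vs Eremo_borealis: 5
The largest is 8, between Ictero_pallida and Eremo_borealis.

8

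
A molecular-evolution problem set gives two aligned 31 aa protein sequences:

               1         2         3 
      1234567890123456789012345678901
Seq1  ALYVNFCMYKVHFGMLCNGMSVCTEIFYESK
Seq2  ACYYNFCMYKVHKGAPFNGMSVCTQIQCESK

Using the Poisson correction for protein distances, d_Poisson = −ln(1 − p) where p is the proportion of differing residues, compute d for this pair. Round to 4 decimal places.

Differing sites — 2:L/C; 4:V/Y; 13:F/K; 15:M/A; 16:L/P; 17:C/F; 25:E/Q; 27:F/Q; 28:Y/C.
p = 9/31 = 0.290323.
d = −ln(1 − 0.290323) = −ln(0.709677) = 0.3429.

0.3429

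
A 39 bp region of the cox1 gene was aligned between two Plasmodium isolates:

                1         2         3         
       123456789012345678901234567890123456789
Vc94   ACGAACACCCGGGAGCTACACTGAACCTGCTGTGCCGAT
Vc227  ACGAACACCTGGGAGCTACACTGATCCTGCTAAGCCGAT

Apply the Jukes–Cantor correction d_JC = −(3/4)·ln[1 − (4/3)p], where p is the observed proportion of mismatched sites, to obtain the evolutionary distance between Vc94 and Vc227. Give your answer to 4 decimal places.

0.1103

Mismatches occur at site 10 (C→T), site 25 (A→T), site 32 (G→A), site 33 (T→A).
p = 4/39 = 0.102564.
d = −0.75 · ln(1 − (4/3)·0.102564) = −0.75 · ln(0.863248) = −0.75 · (-0.147053) = 0.1103.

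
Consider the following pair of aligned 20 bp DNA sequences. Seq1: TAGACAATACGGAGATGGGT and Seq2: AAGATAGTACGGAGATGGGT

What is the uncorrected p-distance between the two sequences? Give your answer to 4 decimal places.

The sequences differ at positions 1 (T/A), 5 (C/T), 7 (A/G).
There are 3 differences over 20 sites, so p = 3/20 = 0.1500.

0.1500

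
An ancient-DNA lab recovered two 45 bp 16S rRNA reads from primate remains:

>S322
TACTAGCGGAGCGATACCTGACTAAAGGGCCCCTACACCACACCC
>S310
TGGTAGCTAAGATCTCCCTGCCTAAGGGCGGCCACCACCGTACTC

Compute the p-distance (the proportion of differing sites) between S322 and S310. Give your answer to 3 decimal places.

0.400

Mismatches occur at site 2 (A→G), site 3 (C→G), site 8 (G→T), site 9 (G→A), site 12 (C→A), site 13 (G→T), site 14 (A→C), site 16 (A→C), site 21 (A→C), site 26 (A→G), site 29 (G→C), site 30 (C→G), site 31 (C→G), site 34 (T→A), site 35 (A→C), site 40 (A→G), site 41 (C→T), site 44 (C→T).
There are 18 differences over 45 sites, so p = 18/45 = 0.400.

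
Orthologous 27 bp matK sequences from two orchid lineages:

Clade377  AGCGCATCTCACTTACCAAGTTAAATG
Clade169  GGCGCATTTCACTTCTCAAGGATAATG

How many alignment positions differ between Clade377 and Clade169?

7

The sequences differ at positions 1 (A/G), 8 (C/T), 15 (A/C), 16 (C/T), 21 (T/G), 22 (T/A), 23 (A/T).
That gives 7 mismatches out of 27 aligned sites, so the Hamming distance is 7.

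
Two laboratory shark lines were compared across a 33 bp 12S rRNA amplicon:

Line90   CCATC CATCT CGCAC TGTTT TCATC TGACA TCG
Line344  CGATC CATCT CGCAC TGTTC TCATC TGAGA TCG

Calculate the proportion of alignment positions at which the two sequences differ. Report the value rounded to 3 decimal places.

The sequences differ at positions 2 (C/G), 20 (T/C), 29 (C/G).
There are 3 differences over 33 sites, so p = 3/33 = 0.091.

0.091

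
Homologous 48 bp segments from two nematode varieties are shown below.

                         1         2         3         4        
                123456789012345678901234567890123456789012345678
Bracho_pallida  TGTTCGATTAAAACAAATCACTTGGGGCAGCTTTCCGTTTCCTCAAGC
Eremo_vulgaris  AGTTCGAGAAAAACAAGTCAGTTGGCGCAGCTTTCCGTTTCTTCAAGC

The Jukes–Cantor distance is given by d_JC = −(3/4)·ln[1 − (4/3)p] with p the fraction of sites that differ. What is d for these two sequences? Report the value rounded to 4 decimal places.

Differing sites — 1:T/A; 8:T/G; 9:T/A; 17:A/G; 21:C/G; 26:G/C; 42:C/T.
p = 7/48 = 0.145833.
d = −0.75 · ln(1 − (4/3)·0.145833) = −0.75 · ln(0.805556) = −0.75 · (-0.216223) = 0.1622.

0.1622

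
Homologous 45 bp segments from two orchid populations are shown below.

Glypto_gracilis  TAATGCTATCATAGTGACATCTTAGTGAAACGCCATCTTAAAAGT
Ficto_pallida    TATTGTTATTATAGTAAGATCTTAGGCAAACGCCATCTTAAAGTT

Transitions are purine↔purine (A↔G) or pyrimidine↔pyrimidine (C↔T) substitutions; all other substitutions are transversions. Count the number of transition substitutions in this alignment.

4

Mismatches occur at site 3 (A→T, transversion), site 6 (C→T, transition), site 10 (C→T, transition), site 16 (G→A, transition), site 18 (C→G, transversion), site 26 (T→G, transversion), site 27 (G→C, transversion), site 43 (A→G, transition), site 44 (G→T, transversion).
Of the 9 differences, 4 transitions and 5 transversions, so the answer is 4.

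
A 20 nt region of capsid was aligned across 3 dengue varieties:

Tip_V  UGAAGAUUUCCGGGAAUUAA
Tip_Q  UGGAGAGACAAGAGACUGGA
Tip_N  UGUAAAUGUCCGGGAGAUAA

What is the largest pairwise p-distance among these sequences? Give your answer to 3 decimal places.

Pairwise Hamming distances:
  Tip_V vs Tip_Q: 10
  Tip_V vs Tip_N: 5
  Tip_Q vs Tip_N: 12
The largest is 12 mismatches, between Tip_Q and Tip_N; p = 12/20 = 0.600.

0.600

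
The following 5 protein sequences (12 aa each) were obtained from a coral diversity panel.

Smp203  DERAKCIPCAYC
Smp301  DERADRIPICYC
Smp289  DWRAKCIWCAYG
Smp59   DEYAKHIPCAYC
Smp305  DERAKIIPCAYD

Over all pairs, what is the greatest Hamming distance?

Pairwise Hamming distances:
  Smp203 vs Smp301: 4
  Smp203 vs Smp289: 3
  Smp203 vs Smp59: 2
  Smp203 vs Smp305: 2
  Smp301 vs Smp289: 7
  Smp301 vs Smp59: 5
  Smp301 vs Smp305: 5
  Smp289 vs Smp59: 5
  Smp289 vs Smp305: 4
  Smp59 vs Smp305: 3
The largest is 7, between Smp301 and Smp289.

7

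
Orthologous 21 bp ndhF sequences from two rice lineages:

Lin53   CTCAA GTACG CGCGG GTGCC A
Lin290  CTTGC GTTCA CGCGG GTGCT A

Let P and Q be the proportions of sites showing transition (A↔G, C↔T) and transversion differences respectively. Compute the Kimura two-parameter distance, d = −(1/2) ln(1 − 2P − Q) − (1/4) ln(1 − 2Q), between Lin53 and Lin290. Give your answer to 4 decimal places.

Mismatches occur at site 3 (C/T, transition), site 4 (A/G, transition), site 5 (A/C, transversion), site 8 (A/T, transversion), site 10 (G/A, transition), site 20 (C/T, transition).
Of the 6 differences, 4 transitions and 2 transversions over 21 sites: P = 4/21 = 0.190476, Q = 2/21 = 0.095238.
d = −0.5·ln(0.523810) − 0.25·ln(0.809524) = −0.5·(-0.646626) − 0.25·(-0.211309) = 0.3761.

0.3761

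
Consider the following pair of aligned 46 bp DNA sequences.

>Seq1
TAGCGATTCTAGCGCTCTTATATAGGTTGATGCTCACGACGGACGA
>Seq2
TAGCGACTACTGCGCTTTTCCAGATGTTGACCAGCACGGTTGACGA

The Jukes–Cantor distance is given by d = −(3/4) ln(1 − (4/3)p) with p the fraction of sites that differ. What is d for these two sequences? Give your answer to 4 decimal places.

0.4674

Differing sites — 7:T/C; 9:C/A; 10:T/C; 11:A/T; 17:C/T; 20:A/C; 21:T/C; 23:T/G; 25:G/T; 31:T/C; 32:G/C; 33:C/A; 34:T/G; 39:A/G; 40:C/T; 41:G/T.
p = 16/46 = 0.347826.
d = −0.75 · ln(1 − (4/3)·0.347826) = −0.75 · ln(0.536232) = −0.75 · (-0.623188) = 0.4674.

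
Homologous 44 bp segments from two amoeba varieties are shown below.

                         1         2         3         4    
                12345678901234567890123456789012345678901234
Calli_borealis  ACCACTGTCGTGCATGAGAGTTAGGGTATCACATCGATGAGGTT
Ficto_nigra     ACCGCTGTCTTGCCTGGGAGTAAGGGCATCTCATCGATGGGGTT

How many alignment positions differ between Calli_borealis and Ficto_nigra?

8

Differing sites — 4:A/G; 10:G/T; 14:A/C; 17:A/G; 22:T/A; 27:T/C; 31:A/T; 40:A/G.
That gives 8 mismatches out of 44 aligned sites, so the Hamming distance is 8.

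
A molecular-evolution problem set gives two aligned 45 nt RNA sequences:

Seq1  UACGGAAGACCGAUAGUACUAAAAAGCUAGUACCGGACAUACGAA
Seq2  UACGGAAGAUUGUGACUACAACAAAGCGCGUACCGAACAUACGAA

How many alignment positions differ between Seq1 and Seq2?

10

Mismatches occur at site 10 (C↔U), site 11 (C↔U), site 13 (A↔U), site 14 (U↔G), site 16 (G↔C), site 20 (U↔A), site 22 (A↔C), site 28 (U↔G), site 29 (A↔C), site 36 (G↔A).
That gives 10 mismatches out of 45 aligned sites, so the Hamming distance is 10.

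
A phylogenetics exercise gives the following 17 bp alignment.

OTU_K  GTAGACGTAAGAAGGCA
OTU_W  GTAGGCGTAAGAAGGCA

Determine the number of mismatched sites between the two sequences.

1

The sequences differ at position 5 (A/G).
That gives 1 mismatch out of 17 aligned sites, so the Hamming distance is 1.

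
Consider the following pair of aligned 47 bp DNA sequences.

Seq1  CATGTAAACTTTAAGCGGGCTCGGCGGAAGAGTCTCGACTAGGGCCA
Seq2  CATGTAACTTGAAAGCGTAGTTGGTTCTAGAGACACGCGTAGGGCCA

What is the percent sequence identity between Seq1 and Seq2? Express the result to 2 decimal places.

65.96%

Mismatches occur at site 8 (A/C), site 9 (C/T), site 11 (T/G), site 12 (T/A), site 18 (G/T), site 19 (G/A), site 20 (C/G), site 22 (C/T), site 25 (C/T), site 26 (G/T), site 27 (G/C), site 28 (A/T), site 33 (T/A), site 35 (T/A), site 38 (A/C), site 39 (C/G).
31 of the 47 sites match, so the percent identity is 31/47 × 100 = 65.96%.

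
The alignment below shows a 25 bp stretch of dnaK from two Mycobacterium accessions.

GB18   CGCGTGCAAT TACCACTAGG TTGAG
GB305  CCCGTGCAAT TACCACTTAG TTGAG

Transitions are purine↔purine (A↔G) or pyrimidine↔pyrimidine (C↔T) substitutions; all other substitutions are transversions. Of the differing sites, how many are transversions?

Differing sites — 2:G/C (Tv); 18:A/T (Tv); 19:G/A (Ti).
Of the 3 differences, 1 transition and 2 transversions, so the answer is 2.

2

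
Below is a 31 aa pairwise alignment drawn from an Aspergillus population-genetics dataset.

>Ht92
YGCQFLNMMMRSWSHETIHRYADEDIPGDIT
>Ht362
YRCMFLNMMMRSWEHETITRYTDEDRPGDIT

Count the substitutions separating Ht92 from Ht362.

Differing sites — 2:G/R; 4:Q/M; 14:S/E; 19:H/T; 22:A/T; 26:I/R.
That gives 6 mismatches out of 31 aligned sites, so the Hamming distance is 6.

6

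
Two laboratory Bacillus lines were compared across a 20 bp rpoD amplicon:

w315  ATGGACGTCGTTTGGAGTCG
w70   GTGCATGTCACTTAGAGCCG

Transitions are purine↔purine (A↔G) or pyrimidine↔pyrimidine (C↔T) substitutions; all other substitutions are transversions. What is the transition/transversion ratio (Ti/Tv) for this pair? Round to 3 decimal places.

The sequences differ at positions 1 (A/G, transition), 4 (G/C, transversion), 6 (C/T, transition), 10 (G/A, transition), 11 (T/C, transition), 14 (G/A, transition), 18 (T/C, transition).
Of the 7 differences, 6 transitions and 1 transversion, so Ti/Tv = 6/1 = 6.000.

6.000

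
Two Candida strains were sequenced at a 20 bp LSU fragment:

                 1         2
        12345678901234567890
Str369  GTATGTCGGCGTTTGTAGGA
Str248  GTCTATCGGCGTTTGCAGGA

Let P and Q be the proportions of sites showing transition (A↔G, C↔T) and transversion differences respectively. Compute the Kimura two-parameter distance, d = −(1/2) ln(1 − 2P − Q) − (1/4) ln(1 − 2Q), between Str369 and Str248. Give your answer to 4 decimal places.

0.1702

The sequences differ at positions 3 (A/C, transversion), 5 (G/A, transition), 16 (T/C, transition).
Of the 3 differences, 2 transitions and 1 transversion over 20 sites: P = 2/20 = 0.100000, Q = 1/20 = 0.050000.
d = −0.5·ln(0.750000) − 0.25·ln(0.900000) = −0.5·(-0.287682) − 0.25·(-0.105361) = 0.1702.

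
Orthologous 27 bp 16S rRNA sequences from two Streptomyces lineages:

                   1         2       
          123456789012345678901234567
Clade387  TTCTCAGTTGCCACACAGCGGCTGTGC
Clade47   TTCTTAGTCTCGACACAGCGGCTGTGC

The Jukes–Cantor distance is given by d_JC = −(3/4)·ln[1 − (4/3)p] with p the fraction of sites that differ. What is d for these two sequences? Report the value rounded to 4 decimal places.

0.1650

The sequences differ at positions 5 (C/T), 9 (T/C), 10 (G/T), 12 (C/G).
p = 4/27 = 0.148148.
d = −0.75 · ln(1 − (4/3)·0.148148) = −0.75 · ln(0.802469) = −0.75 · (-0.220062) = 0.1650.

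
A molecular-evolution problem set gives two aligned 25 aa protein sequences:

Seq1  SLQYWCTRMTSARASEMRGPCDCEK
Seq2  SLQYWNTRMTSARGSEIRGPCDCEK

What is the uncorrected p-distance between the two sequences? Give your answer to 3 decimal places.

0.120

Mismatches occur at site 6 (C/N), site 14 (A/G), site 17 (M/I).
There are 3 differences over 25 sites, so p = 3/25 = 0.120.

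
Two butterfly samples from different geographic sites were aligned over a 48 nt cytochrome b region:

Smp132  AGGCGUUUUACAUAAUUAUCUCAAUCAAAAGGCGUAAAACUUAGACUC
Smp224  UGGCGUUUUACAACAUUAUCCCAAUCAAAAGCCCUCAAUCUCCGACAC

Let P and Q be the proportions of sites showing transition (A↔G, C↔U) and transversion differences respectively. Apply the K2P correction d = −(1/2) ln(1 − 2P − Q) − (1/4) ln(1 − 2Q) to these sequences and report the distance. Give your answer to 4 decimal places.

0.2754

Differing sites — 1:A/U (Tv); 13:U/A (Tv); 14:A/C (Tv); 21:U/C (Ti); 32:G/C (Tv); 34:G/C (Tv); 36:A/C (Tv); 39:A/U (Tv); 42:U/C (Ti); 43:A/C (Tv); 47:U/A (Tv).
Of the 11 differences, 2 transitions and 9 transversions over 48 sites: P = 2/48 = 0.041667, Q = 9/48 = 0.187500.
d = −0.5·ln(0.729166) − 0.25·ln(0.625000) = −0.5·(-0.315854) − 0.25·(-0.470004) = 0.2754.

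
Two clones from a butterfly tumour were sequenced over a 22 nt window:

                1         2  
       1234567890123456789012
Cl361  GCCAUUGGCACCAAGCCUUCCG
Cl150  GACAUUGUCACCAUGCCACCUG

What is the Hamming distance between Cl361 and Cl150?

Mismatches occur at site 2 (C→A), site 8 (G→U), site 14 (A→U), site 18 (U→A), site 19 (U→C), site 21 (C→U).
That gives 6 mismatches out of 22 aligned sites, so the Hamming distance is 6.

6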